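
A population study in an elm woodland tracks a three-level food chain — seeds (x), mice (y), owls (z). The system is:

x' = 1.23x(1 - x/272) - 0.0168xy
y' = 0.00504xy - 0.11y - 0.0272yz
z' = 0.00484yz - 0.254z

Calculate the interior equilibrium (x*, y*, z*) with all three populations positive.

From dz/dt = 0: 0.00484y* = 0.254, so y* = 52.5.
From dx/dt = 0: 1.23(1 - x*/272) = 0.0168·52.5, giving x* = 272·(1 - 0.717) = 77.
From dy/dt = 0: 0.00504·77 - 0.11 = 0.0272z*, so z* = 0.278/0.0272 = 10.2.

x* ≈ 77, y* ≈ 52.5, z* ≈ 10.2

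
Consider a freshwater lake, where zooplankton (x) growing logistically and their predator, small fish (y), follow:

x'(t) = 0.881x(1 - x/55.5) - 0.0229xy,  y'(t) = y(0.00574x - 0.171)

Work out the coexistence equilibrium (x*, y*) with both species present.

From dy/dt = 0 with y > 0: 0.00574x* = 0.171, so x* = 29.8.
Substitute into dx/dt = 0: 0.881(1 - 29.8/55.5) = 0.0229y*.
The bracket is 0.463, giving y* = 0.408/0.0229 = 17.8.

x* ≈ 29.8, y* ≈ 17.8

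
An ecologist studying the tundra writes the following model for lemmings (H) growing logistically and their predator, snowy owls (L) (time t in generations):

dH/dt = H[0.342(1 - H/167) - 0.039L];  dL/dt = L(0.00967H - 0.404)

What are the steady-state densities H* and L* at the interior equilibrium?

H* ≈ 41.8, L* ≈ 6.58

From dL/dt = 0 with L > 0: 0.00967H* = 0.404, so H* = 41.8.
Substitute into dH/dt = 0: 0.342(1 - 41.8/167) = 0.039L*.
The bracket is 0.75, giving L* = 0.256/0.039 = 6.58.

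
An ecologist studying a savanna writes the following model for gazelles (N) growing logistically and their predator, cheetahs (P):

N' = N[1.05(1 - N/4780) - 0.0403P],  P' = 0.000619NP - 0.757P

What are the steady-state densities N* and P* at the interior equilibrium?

From dP/dt = 0 with P > 0: 0.000619N* = 0.757, so N* = 1220.
Substitute into dN/dt = 0: 1.05(1 - 1220/4780) = 0.0403P*.
The bracket is 0.744, giving P* = 0.781/0.0403 = 19.4.

N* ≈ 1220, P* ≈ 19.4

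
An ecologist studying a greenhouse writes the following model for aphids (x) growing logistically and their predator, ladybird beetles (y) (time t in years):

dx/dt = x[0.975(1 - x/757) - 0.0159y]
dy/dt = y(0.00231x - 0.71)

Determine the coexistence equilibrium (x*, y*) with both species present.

x* ≈ 307, y* ≈ 36.4

From dy/dt = 0 with y > 0: 0.00231x* = 0.71, so x* = 307.
Substitute into dx/dt = 0: 0.975(1 - 307/757) = 0.0159y*.
The bracket is 0.594, giving y* = 0.579/0.0159 = 36.4.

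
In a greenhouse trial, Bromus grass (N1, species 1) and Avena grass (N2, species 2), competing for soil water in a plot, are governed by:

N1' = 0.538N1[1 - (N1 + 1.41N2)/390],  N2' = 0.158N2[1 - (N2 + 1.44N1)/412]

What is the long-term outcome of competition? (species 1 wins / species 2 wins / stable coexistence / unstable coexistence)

Compare the nullcline intercepts: K1/α12 = 390/1.41 = 277 < K2 = 412; K2/α21 = 412/1.44 = 286 < K1 = 390.
Since both are reversed, neither can invade when rare; the interior point is a saddle.

unstable coexistence (outcome depends on initial conditions)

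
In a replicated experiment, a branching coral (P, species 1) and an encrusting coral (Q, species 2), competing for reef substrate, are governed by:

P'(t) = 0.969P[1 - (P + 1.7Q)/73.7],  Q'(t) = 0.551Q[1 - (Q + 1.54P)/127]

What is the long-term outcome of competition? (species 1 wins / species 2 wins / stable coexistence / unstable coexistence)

Compare the nullcline intercepts: K1/α12 = 73.7/1.7 = 43.4 < K2 = 127; K2/α21 = 127/1.54 = 82.5 > K1 = 73.7.
Since the inequalities point opposite ways, species 2 can invade but species 1 cannot.

species 2 excludes species 1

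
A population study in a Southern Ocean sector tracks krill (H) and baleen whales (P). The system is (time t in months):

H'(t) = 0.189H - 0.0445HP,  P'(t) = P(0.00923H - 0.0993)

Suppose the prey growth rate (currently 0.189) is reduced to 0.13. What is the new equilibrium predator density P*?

P* ≈ 2.92

At the interior fixed point, setting dH/dt = 0 with H > 0 fixes P* = (prey growth rate)/(HP coefficient) — independent of the other coefficients.
With the change, P* = 0.13/0.0445 = 2.92; it falls from 4.25.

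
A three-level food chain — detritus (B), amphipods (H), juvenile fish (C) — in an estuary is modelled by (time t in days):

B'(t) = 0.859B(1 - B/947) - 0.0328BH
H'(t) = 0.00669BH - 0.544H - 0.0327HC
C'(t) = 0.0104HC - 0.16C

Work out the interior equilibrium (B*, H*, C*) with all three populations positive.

B* ≈ 391, H* ≈ 15.4, C* ≈ 63.3

From dC/dt = 0: 0.0104H* = 0.16, so H* = 15.4.
From dB/dt = 0: 0.859(1 - B*/947) = 0.0328·15.4, giving B* = 947·(1 - 0.587) = 391.
From dH/dt = 0: 0.00669·391 - 0.544 = 0.0327C*, so C* = 2.07/0.0327 = 63.3.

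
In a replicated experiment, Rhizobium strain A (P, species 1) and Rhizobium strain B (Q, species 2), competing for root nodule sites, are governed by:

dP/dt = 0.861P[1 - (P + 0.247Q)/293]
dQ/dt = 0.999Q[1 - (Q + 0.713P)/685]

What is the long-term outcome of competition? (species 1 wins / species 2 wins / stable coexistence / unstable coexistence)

Compare the nullcline intercepts: K1/α12 = 293/0.247 = 1190 > K2 = 685; K2/α21 = 685/0.713 = 961 > K1 = 293.
Since both inequalities hold, each species can invade when rare, so the interior equilibrium is stable.

stable coexistence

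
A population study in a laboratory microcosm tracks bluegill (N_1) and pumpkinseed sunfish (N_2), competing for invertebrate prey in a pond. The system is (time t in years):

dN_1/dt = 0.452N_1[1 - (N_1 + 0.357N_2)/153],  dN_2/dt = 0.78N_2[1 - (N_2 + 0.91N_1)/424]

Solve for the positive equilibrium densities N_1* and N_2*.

N_1* ≈ 2.42, N_2* ≈ 422

Setting both brackets to zero gives the nullclines N_1 + 0.357N_2 = 153 and 0.91N_1 + N_2 = 424.
Substituting N_2 = 424 - 0.91N_1 into the first: N_1(1 - 0.357·0.91) = 153 - 0.357·424.
So N_1* = 1.63/0.675 = 2.42, and then N_2* = 424 - 0.91·2.42 = 422.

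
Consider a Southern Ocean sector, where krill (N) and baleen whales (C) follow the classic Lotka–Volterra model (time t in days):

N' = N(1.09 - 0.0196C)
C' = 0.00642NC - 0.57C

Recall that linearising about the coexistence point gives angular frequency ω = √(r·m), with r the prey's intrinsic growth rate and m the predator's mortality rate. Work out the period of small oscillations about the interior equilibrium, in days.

Here r = 1.09 and m = 0.57, so r·m = 0.621.
ω = √0.621 = 0.788 per day, hence T = 2π/ω ≈ 7.97 days.

T ≈ 7.97 days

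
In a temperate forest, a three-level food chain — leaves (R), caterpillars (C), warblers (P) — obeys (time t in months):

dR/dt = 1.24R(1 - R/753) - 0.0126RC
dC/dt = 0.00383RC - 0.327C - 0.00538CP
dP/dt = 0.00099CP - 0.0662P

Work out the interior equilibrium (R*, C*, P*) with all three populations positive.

From dP/dt = 0: 0.00099C* = 0.0662, so C* = 66.9.
From dR/dt = 0: 1.24(1 - R*/753) = 0.0126·66.9, giving R* = 753·(1 - 0.679) = 241.
From dC/dt = 0: 0.00383·241 - 0.327 = 0.00538P*, so P* = 0.597/0.00538 = 111.

R* ≈ 241, C* ≈ 66.9, P* ≈ 111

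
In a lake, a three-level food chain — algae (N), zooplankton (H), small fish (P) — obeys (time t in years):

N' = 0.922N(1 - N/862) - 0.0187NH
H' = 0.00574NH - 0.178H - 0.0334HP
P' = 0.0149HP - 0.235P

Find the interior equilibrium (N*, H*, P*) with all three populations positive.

N* ≈ 586, H* ≈ 15.8, P* ≈ 95.4

From dP/dt = 0: 0.0149H* = 0.235, so H* = 15.8.
From dN/dt = 0: 0.922(1 - N*/862) = 0.0187·15.8, giving N* = 862·(1 - 0.32) = 586.
From dH/dt = 0: 0.00574·586 - 0.178 = 0.0334P*, so P* = 3.19/0.0334 = 95.4.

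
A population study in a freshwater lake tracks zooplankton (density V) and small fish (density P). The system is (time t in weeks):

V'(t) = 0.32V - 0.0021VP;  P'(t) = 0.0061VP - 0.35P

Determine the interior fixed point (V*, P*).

Set dP/dt = 0 with P > 0: 0.0061V - 0.35 = 0, so V* = 0.35/0.0061 = 57.4.
Set dV/dt = 0 with V > 0: 0.32 - 0.0021P = 0, so P* = 0.32/0.0021 = 152.

V* ≈ 57.4, P* ≈ 152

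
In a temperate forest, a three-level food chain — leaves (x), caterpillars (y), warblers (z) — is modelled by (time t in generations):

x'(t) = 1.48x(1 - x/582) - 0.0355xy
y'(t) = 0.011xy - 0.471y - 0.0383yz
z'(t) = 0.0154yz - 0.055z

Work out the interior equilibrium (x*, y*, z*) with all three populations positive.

From dz/dt = 0: 0.0154y* = 0.055, so y* = 3.57.
From dx/dt = 0: 1.48(1 - x*/582) = 0.0355·3.57, giving x* = 582·(1 - 0.0857) = 532.
From dy/dt = 0: 0.011·532 - 0.471 = 0.0383z*, so z* = 5.38/0.0383 = 141.

x* ≈ 532, y* ≈ 3.57, z* ≈ 141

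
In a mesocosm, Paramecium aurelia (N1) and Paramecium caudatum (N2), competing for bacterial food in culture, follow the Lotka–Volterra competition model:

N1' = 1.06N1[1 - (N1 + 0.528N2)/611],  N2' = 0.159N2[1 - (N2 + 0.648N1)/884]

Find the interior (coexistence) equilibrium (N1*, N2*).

Setting both brackets to zero gives the nullclines N1 + 0.528N2 = 611 and 0.648N1 + N2 = 884.
Substituting N2 = 884 - 0.648N1 into the first: N1(1 - 0.528·0.648) = 611 - 0.528·884.
So N1* = 144/0.658 = 219, and then N2* = 884 - 0.648·219 = 742.

N1* ≈ 219, N2* ≈ 742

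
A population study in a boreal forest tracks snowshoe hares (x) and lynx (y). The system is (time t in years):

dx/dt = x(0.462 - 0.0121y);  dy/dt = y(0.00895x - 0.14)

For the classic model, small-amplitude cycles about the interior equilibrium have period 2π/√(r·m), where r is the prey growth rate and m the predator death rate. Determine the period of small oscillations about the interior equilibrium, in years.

Here r = 0.462 and m = 0.14, so r·m = 0.0647.
ω = √0.0647 = 0.254 per year, hence T = 2π/ω ≈ 24.7 years.

T ≈ 24.7 years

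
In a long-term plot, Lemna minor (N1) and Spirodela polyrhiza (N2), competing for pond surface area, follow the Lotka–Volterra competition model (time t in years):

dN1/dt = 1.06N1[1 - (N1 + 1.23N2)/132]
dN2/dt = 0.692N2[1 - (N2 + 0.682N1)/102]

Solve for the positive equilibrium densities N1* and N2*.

Setting both brackets to zero gives the nullclines N1 + 1.23N2 = 132 and 0.682N1 + N2 = 102.
Substituting N2 = 102 - 0.682N1 into the first: N1(1 - 1.23·0.682) = 132 - 1.23·102.
So N1* = 6.54/0.161 = 40.6, and then N2* = 102 - 0.682·40.6 = 74.3.

N1* ≈ 40.6, N2* ≈ 74.3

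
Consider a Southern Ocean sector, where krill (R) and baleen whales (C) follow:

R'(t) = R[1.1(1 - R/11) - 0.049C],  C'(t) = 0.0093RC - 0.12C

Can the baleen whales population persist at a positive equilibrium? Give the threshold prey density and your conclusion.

Threshold R = 12.9; K < 12.9, so no, the predator goes extinct.

The predator equation gives dC/dt > 0 only when R > 0.12/0.0093 = 12.9.
Without the predator, R → K = 11. Since 11 < 12.9, the predator cannot invade.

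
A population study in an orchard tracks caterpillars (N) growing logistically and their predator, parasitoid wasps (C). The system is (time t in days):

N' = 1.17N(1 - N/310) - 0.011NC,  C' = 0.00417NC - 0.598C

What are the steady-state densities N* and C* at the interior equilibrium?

N* ≈ 143, C* ≈ 57.2

From dC/dt = 0 with C > 0: 0.00417N* = 0.598, so N* = 143.
Substitute into dN/dt = 0: 1.17(1 - 143/310) = 0.011C*.
The bracket is 0.537, giving C* = 0.629/0.011 = 57.2.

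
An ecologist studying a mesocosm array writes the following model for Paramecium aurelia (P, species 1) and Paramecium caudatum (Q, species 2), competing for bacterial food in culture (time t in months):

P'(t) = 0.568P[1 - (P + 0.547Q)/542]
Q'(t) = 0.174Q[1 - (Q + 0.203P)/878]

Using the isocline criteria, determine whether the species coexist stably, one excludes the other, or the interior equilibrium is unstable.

stable coexistence

Compare the nullcline intercepts: K1/α12 = 542/0.547 = 991 > K2 = 878; K2/α21 = 878/0.203 = 4330 > K1 = 542.
Since both inequalities hold, each species can invade when rare, so the interior equilibrium is stable.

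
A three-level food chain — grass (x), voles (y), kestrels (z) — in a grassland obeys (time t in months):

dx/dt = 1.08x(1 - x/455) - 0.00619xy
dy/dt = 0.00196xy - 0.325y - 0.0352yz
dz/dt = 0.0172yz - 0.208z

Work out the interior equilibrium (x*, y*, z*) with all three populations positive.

From dz/dt = 0: 0.0172y* = 0.208, so y* = 12.1.
From dx/dt = 0: 1.08(1 - x*/455) = 0.00619·12.1, giving x* = 455·(1 - 0.0693) = 423.
From dy/dt = 0: 0.00196·423 - 0.325 = 0.0352z*, so z* = 0.505/0.0352 = 14.3.

x* ≈ 423, y* ≈ 12.1, z* ≈ 14.3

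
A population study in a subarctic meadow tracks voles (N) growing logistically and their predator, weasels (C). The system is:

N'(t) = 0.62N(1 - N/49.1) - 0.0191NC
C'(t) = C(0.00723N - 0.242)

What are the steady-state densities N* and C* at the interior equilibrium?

From dC/dt = 0 with C > 0: 0.00723N* = 0.242, so N* = 33.5.
Substitute into dN/dt = 0: 0.62(1 - 33.5/49.1) = 0.0191C*.
The bracket is 0.318, giving C* = 0.197/0.0191 = 10.3.

N* ≈ 33.5, C* ≈ 10.3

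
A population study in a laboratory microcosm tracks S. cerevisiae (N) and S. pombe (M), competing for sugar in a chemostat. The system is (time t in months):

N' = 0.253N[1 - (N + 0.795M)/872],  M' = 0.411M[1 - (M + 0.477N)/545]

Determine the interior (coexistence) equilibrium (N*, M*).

Setting both brackets to zero gives the nullclines N + 0.795M = 872 and 0.477N + M = 545.
Substituting M = 545 - 0.477N into the first: N(1 - 0.795·0.477) = 872 - 0.795·545.
So N* = 439/0.621 = 707, and then M* = 545 - 0.477·707 = 208.

N* ≈ 707, M* ≈ 208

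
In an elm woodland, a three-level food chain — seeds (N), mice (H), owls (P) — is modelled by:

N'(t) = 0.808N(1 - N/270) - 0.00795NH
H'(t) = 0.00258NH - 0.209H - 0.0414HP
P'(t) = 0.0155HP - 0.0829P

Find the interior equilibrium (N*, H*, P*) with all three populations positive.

From dP/dt = 0: 0.0155H* = 0.0829, so H* = 5.35.
From dN/dt = 0: 0.808(1 - N*/270) = 0.00795·5.35, giving N* = 270·(1 - 0.0526) = 256.
From dH/dt = 0: 0.00258·256 - 0.209 = 0.0414P*, so P* = 0.451/0.0414 = 10.9.

N* ≈ 256, H* ≈ 5.35, P* ≈ 10.9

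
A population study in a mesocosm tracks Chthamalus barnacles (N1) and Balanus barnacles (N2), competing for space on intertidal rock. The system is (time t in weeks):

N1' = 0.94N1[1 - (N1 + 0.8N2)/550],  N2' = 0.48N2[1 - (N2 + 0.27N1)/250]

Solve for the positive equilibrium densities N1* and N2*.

N1* ≈ 446, N2* ≈ 129

Setting both brackets to zero gives the nullclines N1 + 0.8N2 = 550 and 0.27N1 + N2 = 250.
Substituting N2 = 250 - 0.27N1 into the first: N1(1 - 0.8·0.27) = 550 - 0.8·250.
So N1* = 350/0.784 = 446, and then N2* = 250 - 0.27·446 = 129.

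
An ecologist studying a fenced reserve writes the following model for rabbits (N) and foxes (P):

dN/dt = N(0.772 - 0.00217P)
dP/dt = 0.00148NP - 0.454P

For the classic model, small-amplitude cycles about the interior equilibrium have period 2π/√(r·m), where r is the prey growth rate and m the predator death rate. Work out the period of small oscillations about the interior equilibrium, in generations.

Here r = 0.772 and m = 0.454, so r·m = 0.35.
ω = √0.35 = 0.592 per generation, hence T = 2π/ω ≈ 10.6 generations.

T ≈ 10.6 generations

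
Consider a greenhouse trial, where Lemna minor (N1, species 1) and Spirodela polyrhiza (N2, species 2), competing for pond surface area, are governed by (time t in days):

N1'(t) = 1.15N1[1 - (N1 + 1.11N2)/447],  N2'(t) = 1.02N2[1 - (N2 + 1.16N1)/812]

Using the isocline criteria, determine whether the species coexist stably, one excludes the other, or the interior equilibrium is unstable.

species 2 excludes species 1

Compare the nullcline intercepts: K1/α12 = 447/1.11 = 403 < K2 = 812; K2/α21 = 812/1.16 = 700 > K1 = 447.
Since the inequalities point opposite ways, species 2 can invade but species 1 cannot.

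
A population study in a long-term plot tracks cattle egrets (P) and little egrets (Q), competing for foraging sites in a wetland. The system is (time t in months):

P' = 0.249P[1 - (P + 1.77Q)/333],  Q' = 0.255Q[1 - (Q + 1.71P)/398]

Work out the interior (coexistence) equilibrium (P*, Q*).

Setting both brackets to zero gives the nullclines P + 1.77Q = 333 and 1.71P + Q = 398.
Substituting Q = 398 - 1.71P into the first: P(1 - 1.77·1.71) = 333 - 1.77·398.
So P* = -371/-2.03 = 183, and then Q* = 398 - 1.71·183 = 84.6.

P* ≈ 183, Q* ≈ 84.6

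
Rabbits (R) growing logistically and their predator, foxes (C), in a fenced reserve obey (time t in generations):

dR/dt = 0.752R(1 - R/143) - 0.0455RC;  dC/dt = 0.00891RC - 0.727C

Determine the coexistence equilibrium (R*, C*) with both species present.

R* ≈ 81.6, C* ≈ 7.1

From dC/dt = 0 with C > 0: 0.00891R* = 0.727, so R* = 81.6.
Substitute into dR/dt = 0: 0.752(1 - 81.6/143) = 0.0455C*.
The bracket is 0.429, giving C* = 0.323/0.0455 = 7.1.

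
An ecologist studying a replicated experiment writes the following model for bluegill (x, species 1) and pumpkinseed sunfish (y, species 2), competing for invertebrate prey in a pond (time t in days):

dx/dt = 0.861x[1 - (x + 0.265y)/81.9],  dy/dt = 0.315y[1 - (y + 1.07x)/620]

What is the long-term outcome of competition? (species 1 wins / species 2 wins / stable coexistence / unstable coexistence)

species 2 excludes species 1

Compare the nullcline intercepts: K1/α12 = 81.9/0.265 = 309 < K2 = 620; K2/α21 = 620/1.07 = 579 > K1 = 81.9.
Since the inequalities point opposite ways, species 2 can invade but species 1 cannot.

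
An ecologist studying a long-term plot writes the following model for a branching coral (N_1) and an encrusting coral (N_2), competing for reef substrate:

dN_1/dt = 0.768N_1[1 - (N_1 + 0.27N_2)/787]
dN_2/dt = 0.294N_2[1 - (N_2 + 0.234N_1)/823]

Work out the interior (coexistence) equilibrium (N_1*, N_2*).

Setting both brackets to zero gives the nullclines N_1 + 0.27N_2 = 787 and 0.234N_1 + N_2 = 823.
Substituting N_2 = 823 - 0.234N_1 into the first: N_1(1 - 0.27·0.234) = 787 - 0.27·823.
So N_1* = 565/0.937 = 603, and then N_2* = 823 - 0.234·603 = 682.

N_1* ≈ 603, N_2* ≈ 682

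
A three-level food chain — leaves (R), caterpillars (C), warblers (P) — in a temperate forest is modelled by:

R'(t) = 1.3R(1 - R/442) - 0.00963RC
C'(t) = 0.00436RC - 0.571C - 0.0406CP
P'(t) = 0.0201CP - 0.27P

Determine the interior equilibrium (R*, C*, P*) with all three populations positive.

R* ≈ 398, C* ≈ 13.4, P* ≈ 28.7

From dP/dt = 0: 0.0201C* = 0.27, so C* = 13.4.
From dR/dt = 0: 1.3(1 - R*/442) = 0.00963·13.4, giving R* = 442·(1 - 0.0995) = 398.
From dC/dt = 0: 0.00436·398 - 0.571 = 0.0406P*, so P* = 1.16/0.0406 = 28.7.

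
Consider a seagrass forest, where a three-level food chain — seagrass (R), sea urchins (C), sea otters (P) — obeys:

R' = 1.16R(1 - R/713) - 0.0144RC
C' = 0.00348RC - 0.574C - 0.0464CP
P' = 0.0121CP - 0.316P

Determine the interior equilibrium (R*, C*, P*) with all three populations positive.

R* ≈ 482, C* ≈ 26.1, P* ≈ 23.8

From dP/dt = 0: 0.0121C* = 0.316, so C* = 26.1.
From dR/dt = 0: 1.16(1 - R*/713) = 0.0144·26.1, giving R* = 713·(1 - 0.324) = 482.
From dC/dt = 0: 0.00348·482 - 0.574 = 0.0464P*, so P* = 1.1/0.0464 = 23.8.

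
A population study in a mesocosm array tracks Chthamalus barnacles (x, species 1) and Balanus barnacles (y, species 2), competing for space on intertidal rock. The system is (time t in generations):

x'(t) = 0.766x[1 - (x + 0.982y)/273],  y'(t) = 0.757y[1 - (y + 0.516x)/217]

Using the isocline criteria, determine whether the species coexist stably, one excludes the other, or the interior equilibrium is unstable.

stable coexistence

Compare the nullcline intercepts: K1/α12 = 273/0.982 = 278 > K2 = 217; K2/α21 = 217/0.516 = 421 > K1 = 273.
Since both inequalities hold, each species can invade when rare, so the interior equilibrium is stable.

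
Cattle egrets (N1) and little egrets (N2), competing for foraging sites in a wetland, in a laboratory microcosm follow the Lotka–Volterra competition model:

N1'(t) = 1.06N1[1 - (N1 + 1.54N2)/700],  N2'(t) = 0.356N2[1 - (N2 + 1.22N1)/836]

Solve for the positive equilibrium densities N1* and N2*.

N1* ≈ 668, N2* ≈ 20.5

Setting both brackets to zero gives the nullclines N1 + 1.54N2 = 700 and 1.22N1 + N2 = 836.
Substituting N2 = 836 - 1.22N1 into the first: N1(1 - 1.54·1.22) = 700 - 1.54·836.
So N1* = -587/-0.879 = 668, and then N2* = 836 - 1.22·668 = 20.5.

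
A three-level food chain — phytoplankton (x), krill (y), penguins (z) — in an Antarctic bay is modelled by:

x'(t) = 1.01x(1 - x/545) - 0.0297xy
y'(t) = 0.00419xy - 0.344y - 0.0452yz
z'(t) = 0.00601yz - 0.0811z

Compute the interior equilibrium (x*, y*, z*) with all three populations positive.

x* ≈ 329, y* ≈ 13.5, z* ≈ 22.9

From dz/dt = 0: 0.00601y* = 0.0811, so y* = 13.5.
From dx/dt = 0: 1.01(1 - x*/545) = 0.0297·13.5, giving x* = 545·(1 - 0.397) = 329.
From dy/dt = 0: 0.00419·329 - 0.344 = 0.0452z*, so z* = 1.03/0.0452 = 22.9.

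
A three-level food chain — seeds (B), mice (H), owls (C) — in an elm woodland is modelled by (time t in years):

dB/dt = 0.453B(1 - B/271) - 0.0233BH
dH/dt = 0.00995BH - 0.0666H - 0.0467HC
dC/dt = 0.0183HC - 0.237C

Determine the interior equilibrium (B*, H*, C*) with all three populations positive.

From dC/dt = 0: 0.0183H* = 0.237, so H* = 13.
From dB/dt = 0: 0.453(1 - B*/271) = 0.0233·13, giving B* = 271·(1 - 0.666) = 90.5.
From dH/dt = 0: 0.00995·90.5 - 0.0666 = 0.0467C*, so C* = 0.834/0.0467 = 17.9.

B* ≈ 90.5, H* ≈ 13, C* ≈ 17.9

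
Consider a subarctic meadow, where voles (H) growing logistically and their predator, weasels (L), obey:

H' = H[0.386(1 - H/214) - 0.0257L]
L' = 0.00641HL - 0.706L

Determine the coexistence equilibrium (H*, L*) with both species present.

From dL/dt = 0 with L > 0: 0.00641H* = 0.706, so H* = 110.
Substitute into dH/dt = 0: 0.386(1 - 110/214) = 0.0257L*.
The bracket is 0.485, giving L* = 0.187/0.0257 = 7.29.

H* ≈ 110, L* ≈ 7.29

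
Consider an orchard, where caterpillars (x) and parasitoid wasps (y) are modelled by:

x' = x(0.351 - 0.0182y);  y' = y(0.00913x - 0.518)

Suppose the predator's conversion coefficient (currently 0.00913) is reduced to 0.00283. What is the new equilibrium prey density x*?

x* ≈ 183

At the interior fixed point, setting dy/dt = 0 with y > 0 fixes x* = (predator death rate)/(xy coefficient) — independent of the other coefficients.
With the change, x* = 0.518/0.00283 = 183; it rises from 56.7.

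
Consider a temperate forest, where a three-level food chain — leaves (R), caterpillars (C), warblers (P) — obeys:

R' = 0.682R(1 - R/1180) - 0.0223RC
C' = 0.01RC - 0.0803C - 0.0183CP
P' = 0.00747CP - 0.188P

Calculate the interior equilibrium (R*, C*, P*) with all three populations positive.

From dP/dt = 0: 0.00747C* = 0.188, so C* = 25.2.
From dR/dt = 0: 0.682(1 - R*/1180) = 0.0223·25.2, giving R* = 1180·(1 - 0.823) = 209.
From dC/dt = 0: 0.01·209 - 0.0803 = 0.0183P*, so P* = 2.01/0.0183 = 110.

R* ≈ 209, C* ≈ 25.2, P* ≈ 110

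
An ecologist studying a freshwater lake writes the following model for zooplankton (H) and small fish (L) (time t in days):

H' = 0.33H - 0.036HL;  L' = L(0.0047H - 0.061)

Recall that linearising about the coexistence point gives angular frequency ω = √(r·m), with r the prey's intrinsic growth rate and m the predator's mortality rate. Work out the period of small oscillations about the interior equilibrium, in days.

Here r = 0.33 and m = 0.061, so r·m = 0.0201.
ω = √0.0201 = 0.142 per day, hence T = 2π/ω ≈ 44.3 days.

T ≈ 44.3 days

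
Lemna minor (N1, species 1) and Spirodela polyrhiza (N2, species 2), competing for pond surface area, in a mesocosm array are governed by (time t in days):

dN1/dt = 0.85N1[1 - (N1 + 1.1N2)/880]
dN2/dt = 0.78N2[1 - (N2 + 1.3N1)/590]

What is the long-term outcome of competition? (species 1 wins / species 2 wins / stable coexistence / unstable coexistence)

Compare the nullcline intercepts: K1/α12 = 880/1.1 = 800 > K2 = 590; K2/α21 = 590/1.3 = 454 < K1 = 880.
Since the inequalities point opposite ways, species 1 can invade but species 2 cannot.

species 1 excludes species 2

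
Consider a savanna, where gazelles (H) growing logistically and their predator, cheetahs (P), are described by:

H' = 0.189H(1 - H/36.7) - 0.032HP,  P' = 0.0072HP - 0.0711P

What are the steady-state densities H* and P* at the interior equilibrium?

From dP/dt = 0 with P > 0: 0.0072H* = 0.0711, so H* = 9.88.
Substitute into dH/dt = 0: 0.189(1 - 9.88/36.7) = 0.032P*.
The bracket is 0.731, giving P* = 0.138/0.032 = 4.32.

H* ≈ 9.88, P* ≈ 4.32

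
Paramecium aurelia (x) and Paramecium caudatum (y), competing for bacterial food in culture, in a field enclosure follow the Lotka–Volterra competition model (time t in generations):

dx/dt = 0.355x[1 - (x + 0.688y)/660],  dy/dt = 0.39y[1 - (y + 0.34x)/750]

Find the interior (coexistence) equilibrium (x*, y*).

Setting both brackets to zero gives the nullclines x + 0.688y = 660 and 0.34x + y = 750.
Substituting y = 750 - 0.34x into the first: x(1 - 0.688·0.34) = 660 - 0.688·750.
So x* = 144/0.766 = 188, and then y* = 750 - 0.34·188 = 686.

x* ≈ 188, y* ≈ 686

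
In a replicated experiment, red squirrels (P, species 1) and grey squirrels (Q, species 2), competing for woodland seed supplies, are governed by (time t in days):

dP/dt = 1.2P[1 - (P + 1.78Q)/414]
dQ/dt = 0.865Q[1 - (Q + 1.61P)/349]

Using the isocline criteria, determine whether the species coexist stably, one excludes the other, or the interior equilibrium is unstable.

unstable coexistence (outcome depends on initial conditions)

Compare the nullcline intercepts: K1/α12 = 414/1.78 = 233 < K2 = 349; K2/α21 = 349/1.61 = 217 < K1 = 414.
Since both are reversed, neither can invade when rare; the interior point is a saddle.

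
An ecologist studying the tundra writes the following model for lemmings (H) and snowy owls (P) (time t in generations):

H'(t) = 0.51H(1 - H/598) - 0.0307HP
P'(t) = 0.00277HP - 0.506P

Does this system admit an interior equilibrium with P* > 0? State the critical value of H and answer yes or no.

The predator equation gives dP/dt > 0 only when H > 0.506/0.00277 = 183.
Without the predator, H → K = 598. Since 598 > 183, the predator can invade and persist.

Threshold H = 183; K > 183, so yes, the predator persists.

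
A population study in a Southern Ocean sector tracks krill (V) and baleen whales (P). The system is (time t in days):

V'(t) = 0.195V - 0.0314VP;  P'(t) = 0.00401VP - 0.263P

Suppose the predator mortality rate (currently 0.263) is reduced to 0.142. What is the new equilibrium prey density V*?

V* ≈ 35.4

At the interior fixed point, setting dP/dt = 0 with P > 0 fixes V* = (predator death rate)/(VP coefficient) — independent of the other coefficients.
With the change, V* = 0.142/0.00401 = 35.4; it falls from 65.6.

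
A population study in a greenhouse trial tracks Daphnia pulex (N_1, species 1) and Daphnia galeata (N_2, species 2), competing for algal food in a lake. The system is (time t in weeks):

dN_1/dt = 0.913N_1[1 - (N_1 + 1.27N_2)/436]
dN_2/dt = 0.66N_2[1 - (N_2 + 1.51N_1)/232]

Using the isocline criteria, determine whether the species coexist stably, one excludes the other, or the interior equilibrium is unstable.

Compare the nullcline intercepts: K1/α12 = 436/1.27 = 343 > K2 = 232; K2/α21 = 232/1.51 = 154 < K1 = 436.
Since the inequalities point opposite ways, species 1 can invade but species 2 cannot.

species 1 excludes species 2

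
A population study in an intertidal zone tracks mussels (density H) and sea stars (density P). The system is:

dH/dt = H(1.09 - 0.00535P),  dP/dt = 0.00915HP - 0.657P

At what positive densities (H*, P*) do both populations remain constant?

H* ≈ 71.8, P* ≈ 204

Set dP/dt = 0 with P > 0: 0.00915H - 0.657 = 0, so H* = 0.657/0.00915 = 71.8.
Set dH/dt = 0 with H > 0: 1.09 - 0.00535P = 0, so P* = 1.09/0.00535 = 204.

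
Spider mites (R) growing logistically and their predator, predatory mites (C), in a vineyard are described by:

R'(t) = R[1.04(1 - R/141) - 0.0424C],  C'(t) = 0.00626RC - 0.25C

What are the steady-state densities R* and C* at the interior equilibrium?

From dC/dt = 0 with C > 0: 0.00626R* = 0.25, so R* = 39.9.
Substitute into dR/dt = 0: 1.04(1 - 39.9/141) = 0.0424C*.
The bracket is 0.717, giving C* = 0.745/0.0424 = 17.6.

R* ≈ 39.9, C* ≈ 17.6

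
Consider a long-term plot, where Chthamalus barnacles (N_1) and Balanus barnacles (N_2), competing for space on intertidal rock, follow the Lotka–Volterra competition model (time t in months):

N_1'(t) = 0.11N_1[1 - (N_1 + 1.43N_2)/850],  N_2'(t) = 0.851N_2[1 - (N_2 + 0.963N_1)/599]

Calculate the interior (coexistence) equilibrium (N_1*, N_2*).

Setting both brackets to zero gives the nullclines N_1 + 1.43N_2 = 850 and 0.963N_1 + N_2 = 599.
Substituting N_2 = 599 - 0.963N_1 into the first: N_1(1 - 1.43·0.963) = 850 - 1.43·599.
So N_1* = -6.57/-0.377 = 17.4, and then N_2* = 599 - 0.963·17.4 = 582.

N_1* ≈ 17.4, N_2* ≈ 582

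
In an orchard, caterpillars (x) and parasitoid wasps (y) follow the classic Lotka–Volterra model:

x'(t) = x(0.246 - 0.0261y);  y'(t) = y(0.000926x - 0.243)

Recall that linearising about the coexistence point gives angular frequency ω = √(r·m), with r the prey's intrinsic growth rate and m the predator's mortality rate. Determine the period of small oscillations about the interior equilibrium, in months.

T ≈ 25.7 months

Here r = 0.246 and m = 0.243, so r·m = 0.0598.
ω = √0.0598 = 0.244 per month, hence T = 2π/ω ≈ 25.7 months.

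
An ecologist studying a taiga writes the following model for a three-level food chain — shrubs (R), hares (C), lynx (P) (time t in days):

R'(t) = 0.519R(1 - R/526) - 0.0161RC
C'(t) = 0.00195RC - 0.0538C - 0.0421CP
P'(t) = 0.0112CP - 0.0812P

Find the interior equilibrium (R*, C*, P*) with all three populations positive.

From dP/dt = 0: 0.0112C* = 0.0812, so C* = 7.25.
From dR/dt = 0: 0.519(1 - R*/526) = 0.0161·7.25, giving R* = 526·(1 - 0.225) = 408.
From dC/dt = 0: 0.00195·408 - 0.0538 = 0.0421P*, so P* = 0.741/0.0421 = 17.6.

R* ≈ 408, C* ≈ 7.25, P* ≈ 17.6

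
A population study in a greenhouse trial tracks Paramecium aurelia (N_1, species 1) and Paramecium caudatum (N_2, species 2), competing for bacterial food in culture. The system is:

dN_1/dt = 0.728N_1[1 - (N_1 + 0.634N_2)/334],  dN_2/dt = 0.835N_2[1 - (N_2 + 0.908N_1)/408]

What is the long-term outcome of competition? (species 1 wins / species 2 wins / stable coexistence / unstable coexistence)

Compare the nullcline intercepts: K1/α12 = 334/0.634 = 527 > K2 = 408; K2/α21 = 408/0.908 = 449 > K1 = 334.
Since both inequalities hold, each species can invade when rare, so the interior equilibrium is stable.

stable coexistence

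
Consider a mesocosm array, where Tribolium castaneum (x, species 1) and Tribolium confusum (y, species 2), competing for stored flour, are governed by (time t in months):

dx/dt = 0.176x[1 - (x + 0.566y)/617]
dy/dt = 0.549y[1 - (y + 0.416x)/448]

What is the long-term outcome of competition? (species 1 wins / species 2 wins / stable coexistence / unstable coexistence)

stable coexistence

Compare the nullcline intercepts: K1/α12 = 617/0.566 = 1090 > K2 = 448; K2/α21 = 448/0.416 = 1080 > K1 = 617.
Since both inequalities hold, each species can invade when rare, so the interior equilibrium is stable.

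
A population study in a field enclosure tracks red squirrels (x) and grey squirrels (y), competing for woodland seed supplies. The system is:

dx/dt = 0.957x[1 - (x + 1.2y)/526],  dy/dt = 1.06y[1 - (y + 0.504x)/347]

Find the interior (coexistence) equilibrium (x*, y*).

x* ≈ 277, y* ≈ 207

Setting both brackets to zero gives the nullclines x + 1.2y = 526 and 0.504x + y = 347.
Substituting y = 347 - 0.504x into the first: x(1 - 1.2·0.504) = 526 - 1.2·347.
So x* = 110/0.395 = 277, and then y* = 347 - 0.504·277 = 207.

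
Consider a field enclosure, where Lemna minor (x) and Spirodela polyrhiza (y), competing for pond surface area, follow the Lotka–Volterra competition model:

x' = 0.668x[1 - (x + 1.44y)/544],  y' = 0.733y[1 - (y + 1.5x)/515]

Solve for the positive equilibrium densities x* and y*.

x* ≈ 170, y* ≈ 259

Setting both brackets to zero gives the nullclines x + 1.44y = 544 and 1.5x + y = 515.
Substituting y = 515 - 1.5x into the first: x(1 - 1.44·1.5) = 544 - 1.44·515.
So x* = -198/-1.16 = 170, and then y* = 515 - 1.5·170 = 259.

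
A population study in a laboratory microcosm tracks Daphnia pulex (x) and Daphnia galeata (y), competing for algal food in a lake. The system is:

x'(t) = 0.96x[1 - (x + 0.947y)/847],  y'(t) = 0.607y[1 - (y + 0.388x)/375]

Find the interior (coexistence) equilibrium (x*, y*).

Setting both brackets to zero gives the nullclines x + 0.947y = 847 and 0.388x + y = 375.
Substituting y = 375 - 0.388x into the first: x(1 - 0.947·0.388) = 847 - 0.947·375.
So x* = 492/0.633 = 778, and then y* = 375 - 0.388·778 = 73.3.

x* ≈ 778, y* ≈ 73.3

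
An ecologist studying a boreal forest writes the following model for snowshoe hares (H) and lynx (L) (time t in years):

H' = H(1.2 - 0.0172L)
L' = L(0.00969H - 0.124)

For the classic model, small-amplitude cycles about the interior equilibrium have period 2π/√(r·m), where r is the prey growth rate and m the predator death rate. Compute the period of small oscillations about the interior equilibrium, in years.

T ≈ 16.3 years

Here r = 1.2 and m = 0.124, so r·m = 0.149.
ω = √0.149 = 0.386 per year, hence T = 2π/ω ≈ 16.3 years.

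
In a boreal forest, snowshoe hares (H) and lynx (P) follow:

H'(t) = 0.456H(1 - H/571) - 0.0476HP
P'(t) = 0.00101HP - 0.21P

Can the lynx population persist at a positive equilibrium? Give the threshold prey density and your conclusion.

The predator equation gives dP/dt > 0 only when H > 0.21/0.00101 = 208.
Without the predator, H → K = 571. Since 571 > 208, the predator can invade and persist.

Threshold H = 208; K > 208, so yes, the predator persists.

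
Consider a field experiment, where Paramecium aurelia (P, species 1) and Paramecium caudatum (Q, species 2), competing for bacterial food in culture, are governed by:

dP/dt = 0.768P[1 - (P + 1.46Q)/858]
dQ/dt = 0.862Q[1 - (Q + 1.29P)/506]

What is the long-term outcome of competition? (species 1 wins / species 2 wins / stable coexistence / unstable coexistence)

species 1 excludes species 2

Compare the nullcline intercepts: K1/α12 = 858/1.46 = 588 > K2 = 506; K2/α21 = 506/1.29 = 392 < K1 = 858.
Since the inequalities point opposite ways, species 1 can invade but species 2 cannot.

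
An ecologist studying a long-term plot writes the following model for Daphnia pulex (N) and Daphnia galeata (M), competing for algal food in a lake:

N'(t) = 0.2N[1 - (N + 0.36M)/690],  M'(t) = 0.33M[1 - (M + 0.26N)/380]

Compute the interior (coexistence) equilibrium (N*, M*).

Setting both brackets to zero gives the nullclines N + 0.36M = 690 and 0.26N + M = 380.
Substituting M = 380 - 0.26N into the first: N(1 - 0.36·0.26) = 690 - 0.36·380.
So N* = 553/0.906 = 610, and then M* = 380 - 0.26·610 = 221.

N* ≈ 610, M* ≈ 221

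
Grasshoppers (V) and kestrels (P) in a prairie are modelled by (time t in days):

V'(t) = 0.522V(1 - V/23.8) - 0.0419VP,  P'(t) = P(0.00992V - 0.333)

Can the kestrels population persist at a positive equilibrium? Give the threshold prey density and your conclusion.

The predator equation gives dP/dt > 0 only when V > 0.333/0.00992 = 33.6.
Without the predator, V → K = 23.8. Since 23.8 < 33.6, the predator cannot invade.

Threshold V = 33.6; K < 33.6, so no, the predator goes extinct.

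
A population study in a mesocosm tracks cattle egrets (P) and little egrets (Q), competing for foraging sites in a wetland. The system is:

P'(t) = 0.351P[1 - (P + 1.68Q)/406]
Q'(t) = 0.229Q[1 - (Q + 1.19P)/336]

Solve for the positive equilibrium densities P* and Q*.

Setting both brackets to zero gives the nullclines P + 1.68Q = 406 and 1.19P + Q = 336.
Substituting Q = 336 - 1.19P into the first: P(1 - 1.68·1.19) = 406 - 1.68·336.
So P* = -158/-0.999 = 159, and then Q* = 336 - 1.19·159 = 147.

P* ≈ 159, Q* ≈ 147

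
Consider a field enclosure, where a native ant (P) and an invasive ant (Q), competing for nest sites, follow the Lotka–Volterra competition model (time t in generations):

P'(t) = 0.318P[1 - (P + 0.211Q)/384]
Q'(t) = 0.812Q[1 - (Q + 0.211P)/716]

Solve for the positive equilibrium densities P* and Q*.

P* ≈ 244, Q* ≈ 665

Setting both brackets to zero gives the nullclines P + 0.211Q = 384 and 0.211P + Q = 716.
Substituting Q = 716 - 0.211P into the first: P(1 - 0.211·0.211) = 384 - 0.211·716.
So P* = 233/0.955 = 244, and then Q* = 716 - 0.211·244 = 665.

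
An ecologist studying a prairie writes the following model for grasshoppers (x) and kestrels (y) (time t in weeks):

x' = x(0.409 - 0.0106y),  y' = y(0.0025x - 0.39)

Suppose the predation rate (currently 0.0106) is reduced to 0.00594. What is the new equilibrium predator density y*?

y* ≈ 68.9

At the interior fixed point, setting dx/dt = 0 with x > 0 fixes y* = (prey growth rate)/(xy coefficient) — independent of the other coefficients.
With the change, y* = 0.409/0.00594 = 68.9; it rises from 38.6.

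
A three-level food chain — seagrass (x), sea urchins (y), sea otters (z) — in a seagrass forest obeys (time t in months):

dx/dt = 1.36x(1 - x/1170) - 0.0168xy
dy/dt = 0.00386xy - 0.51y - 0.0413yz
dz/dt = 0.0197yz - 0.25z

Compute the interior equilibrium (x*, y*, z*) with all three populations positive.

x* ≈ 987, y* ≈ 12.7, z* ≈ 79.9

From dz/dt = 0: 0.0197y* = 0.25, so y* = 12.7.
From dx/dt = 0: 1.36(1 - x*/1170) = 0.0168·12.7, giving x* = 1170·(1 - 0.157) = 987.
From dy/dt = 0: 0.00386·987 - 0.51 = 0.0413z*, so z* = 3.3/0.0413 = 79.9.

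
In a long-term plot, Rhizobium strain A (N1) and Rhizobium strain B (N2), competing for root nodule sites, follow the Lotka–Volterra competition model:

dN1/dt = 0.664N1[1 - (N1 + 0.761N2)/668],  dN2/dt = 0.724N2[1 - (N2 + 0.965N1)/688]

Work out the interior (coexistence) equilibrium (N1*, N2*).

Setting both brackets to zero gives the nullclines N1 + 0.761N2 = 668 and 0.965N1 + N2 = 688.
Substituting N2 = 688 - 0.965N1 into the first: N1(1 - 0.761·0.965) = 668 - 0.761·688.
So N1* = 144/0.266 = 544, and then N2* = 688 - 0.965·544 = 163.

N1* ≈ 544, N2* ≈ 163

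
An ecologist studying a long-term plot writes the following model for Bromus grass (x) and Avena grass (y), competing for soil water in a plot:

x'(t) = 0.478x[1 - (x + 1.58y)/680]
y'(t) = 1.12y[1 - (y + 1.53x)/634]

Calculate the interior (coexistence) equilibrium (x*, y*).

x* ≈ 227, y* ≈ 287

Setting both brackets to zero gives the nullclines x + 1.58y = 680 and 1.53x + y = 634.
Substituting y = 634 - 1.53x into the first: x(1 - 1.58·1.53) = 680 - 1.58·634.
So x* = -322/-1.42 = 227, and then y* = 634 - 1.53·227 = 287.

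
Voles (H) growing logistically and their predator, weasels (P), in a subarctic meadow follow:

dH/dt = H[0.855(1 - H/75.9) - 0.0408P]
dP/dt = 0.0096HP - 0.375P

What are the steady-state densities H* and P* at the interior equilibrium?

From dP/dt = 0 with P > 0: 0.0096H* = 0.375, so H* = 39.1.
Substitute into dH/dt = 0: 0.855(1 - 39.1/75.9) = 0.0408P*.
The bracket is 0.485, giving P* = 0.415/0.0408 = 10.2.

H* ≈ 39.1, P* ≈ 10.2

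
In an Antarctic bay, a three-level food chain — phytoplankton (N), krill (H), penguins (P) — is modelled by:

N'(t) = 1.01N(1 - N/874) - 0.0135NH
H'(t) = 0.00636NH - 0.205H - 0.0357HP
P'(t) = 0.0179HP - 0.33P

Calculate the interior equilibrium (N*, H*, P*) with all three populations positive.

N* ≈ 659, H* ≈ 18.4, P* ≈ 112

From dP/dt = 0: 0.0179H* = 0.33, so H* = 18.4.
From dN/dt = 0: 1.01(1 - N*/874) = 0.0135·18.4, giving N* = 874·(1 - 0.246) = 659.
From dH/dt = 0: 0.00636·659 - 0.205 = 0.0357P*, so P* = 3.98/0.0357 = 112.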